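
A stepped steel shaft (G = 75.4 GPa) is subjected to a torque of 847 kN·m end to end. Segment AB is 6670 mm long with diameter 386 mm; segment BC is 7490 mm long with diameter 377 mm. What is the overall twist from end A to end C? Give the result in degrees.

J_AB = π(0.386)⁴/32 = 2.18×10^-3 m⁴; J_BC = π(0.377)⁴/32 = 1.98×10^-3 m⁴.
θ = (T/G)·Σ L_i/J_i = (847000/75.4×10⁹)·(6.67/2.18×10^-3 + 7.49/1.98×10^-3) = 0.07680 rad.

4.40°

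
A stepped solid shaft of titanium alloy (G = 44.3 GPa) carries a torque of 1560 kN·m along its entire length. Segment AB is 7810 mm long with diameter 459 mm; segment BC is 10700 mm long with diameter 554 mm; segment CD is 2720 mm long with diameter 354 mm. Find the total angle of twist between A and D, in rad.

0.166 rad

J_AB = π(0.459)⁴/32 = 4.36×10^-3 m⁴; J_BC = π(0.554)⁴/32 = 9.25×10^-3 m⁴; J_CD = π(0.354)⁴/32 = 1.54×10^-3 m⁴.
θ = (T/G)·Σ L_i/J_i = (1.560e6/44.3×10⁹)·(7.81/4.36×10^-3 + 10.7/9.25×10^-3 + 2.72/1.54×10^-3) = 0.1660 rad.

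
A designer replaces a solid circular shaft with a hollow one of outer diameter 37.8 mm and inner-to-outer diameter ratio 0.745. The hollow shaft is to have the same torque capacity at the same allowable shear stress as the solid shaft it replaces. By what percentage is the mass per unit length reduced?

43.1 %

Equal τ_max and T ⇒ the solid shaft needs d_s³ = d_o³(1−k⁴), so d_s = 37.8·(1−0.745⁴)^(1/3) = 33.43 mm.
Area ratio A_h/A_s = d_o²(1−k²)/d_s² = (1−k²)/(1−k⁴)^(2/3) = 0.5688.
Mass saving = 1 − 0.5688 = 43.1 %.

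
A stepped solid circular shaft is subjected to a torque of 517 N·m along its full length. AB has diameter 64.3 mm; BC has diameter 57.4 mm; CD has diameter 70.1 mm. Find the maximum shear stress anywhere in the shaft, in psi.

2020 psi

Under the same torque, τ_max = 16T/(πd³) is largest where d is smallest — segment BC (d = 57.4 mm).
τ_max = 16·517.0/(π·(0.0574)³) = 1.392×10^7 Pa.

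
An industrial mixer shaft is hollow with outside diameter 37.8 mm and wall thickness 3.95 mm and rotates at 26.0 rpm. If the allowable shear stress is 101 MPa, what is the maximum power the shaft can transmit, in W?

1770 W

J = π(d_o⁴ − d_i⁴)/32 = π(0.0378⁴ − 0.0299⁴)/32 = 1.220×10^-7 m⁴.
T_max = τ_allow·J/r = 1.01×10^8 × 1.220×10^-7 / 0.0189 = 651.8 N·m.
ω = 2π·26.0/60 = 2.723 rad/s, so P_max = T_max·ω = 1775 W.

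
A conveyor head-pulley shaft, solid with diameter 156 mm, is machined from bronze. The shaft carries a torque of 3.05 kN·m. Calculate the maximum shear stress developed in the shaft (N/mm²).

J = πd⁴/32 = π(0.156)⁴/32 = 5.814×10^-5 m⁴.
τ_max = T·r/J = 3050 × 0.0780 / 5.814×10^-5 = 4.092×10^6 Pa.

4.09 N/mm²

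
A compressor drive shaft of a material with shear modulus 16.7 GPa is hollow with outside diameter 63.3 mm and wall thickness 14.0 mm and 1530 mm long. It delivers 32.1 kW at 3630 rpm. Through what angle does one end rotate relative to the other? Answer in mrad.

5.43 mrad

ω = 2π·3630/60 = 380.1 rad/s, so T = P/ω = 32.1×10³ / 380.1 = 84.44 N·m.
J = π(d_o⁴ − d_i⁴)/32 = π(0.0633⁴ − 0.0353⁴)/32 = 1.424×10^-6 m⁴.
θ = T·L/(G·J) = 84.44 × 1.53 / (16.7×10⁹ × 1.424×10^-6) = 5.434×10^-3 rad.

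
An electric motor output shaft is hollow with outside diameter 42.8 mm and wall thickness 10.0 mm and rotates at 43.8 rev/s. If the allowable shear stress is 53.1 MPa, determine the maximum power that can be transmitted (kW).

J = π(d_o⁴ − d_i⁴)/32 = π(0.0428⁴ − 0.0228⁴)/32 = 3.029×10^-7 m⁴.
T_max = τ_allow·J/r = 5.31×10^7 × 3.029×10^-7 / 0.0214 = 751.6 N·m.
ω = 2π·43.8 = 275.2 rad/s, so P_max = T_max·ω = 2.068×10^5 W.

207 kW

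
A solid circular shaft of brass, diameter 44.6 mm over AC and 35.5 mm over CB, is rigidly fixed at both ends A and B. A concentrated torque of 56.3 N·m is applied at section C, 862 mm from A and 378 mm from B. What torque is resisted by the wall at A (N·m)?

29.4 N·m

Compatibility: T_A·a/J_AC = T_B·b/J_CB with T_A + T_B = T₀.
J_AC = 3.88×10^-7 m⁴, J_CB = 1.56×10^-7 m⁴, so T_A = T₀·(J_AC/a)/((J_AC/a)+(J_CB/b)) = 29.39 N·m, T_B = 26.91 N·m.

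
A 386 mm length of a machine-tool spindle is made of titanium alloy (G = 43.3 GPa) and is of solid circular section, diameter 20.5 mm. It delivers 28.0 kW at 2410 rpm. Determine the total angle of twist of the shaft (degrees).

ω = 2π·2410/60 = 252.4 rad/s, so T = P/ω = 28.0×10³ / 252.4 = 110.9 N·m.
J = πd⁴/32 = π(0.0205)⁴/32 = 1.734×10^-8 m⁴.
θ = T·L/(G·J) = 110.9 × 0.386 / (43.3×10⁹ × 1.734×10^-8) = 0.05704 rad.

3.27°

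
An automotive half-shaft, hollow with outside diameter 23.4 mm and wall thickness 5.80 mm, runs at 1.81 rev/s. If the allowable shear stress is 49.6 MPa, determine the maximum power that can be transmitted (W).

J = π(d_o⁴ − d_i⁴)/32 = π(0.0234⁴ − 0.0118⁴)/32 = 2.753×10^-8 m⁴.
T_max = τ_allow·J/r = 4.96×10^7 × 2.753×10^-8 / 0.0117 = 116.7 N·m.
ω = 2π·1.81 = 11.37 rad/s, so P_max = T_max·ω = 1327 W.

1330 W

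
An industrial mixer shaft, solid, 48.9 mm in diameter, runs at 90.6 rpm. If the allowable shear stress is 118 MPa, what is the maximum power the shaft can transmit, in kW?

J = πd⁴/32 = π(0.0489)⁴/32 = 5.614×10^-7 m⁴.
T_max = τ_allow·J/r = 1.18×10^8 × 5.614×10^-7 / 0.0244 = 2709 N·m.
ω = 2π·90.6/60 = 9.488 rad/s, so P_max = T_max·ω = 2.570×10^4 W.

25.7 kW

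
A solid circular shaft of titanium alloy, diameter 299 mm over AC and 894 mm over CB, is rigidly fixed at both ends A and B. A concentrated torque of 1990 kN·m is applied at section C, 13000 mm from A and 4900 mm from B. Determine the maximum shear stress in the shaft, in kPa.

Compatibility: T_A·a/J_AC = T_B·b/J_CB with T_A + T_B = T₀.
J_AC = 7.85×10^-4 m⁴, J_CB = 0.0627 m⁴, so T_A = T₀·(J_AC/a)/((J_AC/a)+(J_CB/b)) = 9341 N·m, T_B = 1.981e6 N·m.
τ in each portion: τ_AC = 1.78×10^6 Pa, τ_CB = 1.41×10^7 Pa; maximum is in CB.
τ_max = T_CB·r/J = 1.981e6·0.447/0.0627 = 1.412×10^7 Pa.

14100 kPa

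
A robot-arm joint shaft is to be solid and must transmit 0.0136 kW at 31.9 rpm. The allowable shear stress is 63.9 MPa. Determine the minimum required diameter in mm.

6.87 mm

ω = 2π·31.9/60 = 3.341 rad/s, so T = P/ω = 0.0136×10³ / 3.341 = 4.071 N·m.
For a solid shaft τ_max = 16T/(πd³), so d = (16T/(π τ_allow))^(1/3) = (16·4.071/(π·6.39×10^7))^(1/3) = 0.006872 m.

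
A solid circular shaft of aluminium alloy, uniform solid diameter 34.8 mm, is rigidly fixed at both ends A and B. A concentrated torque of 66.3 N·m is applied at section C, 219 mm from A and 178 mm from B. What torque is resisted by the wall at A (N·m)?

29.7 N·m

With uniform GJ and both ends fixed, compatibility θ_AC = θ_CB gives T_A·a = T_B·b, together with T_A + T_B = T₀.
T_A = T₀·b/(a+b) = 66.30·178/397.0 = 29.73 N·m; T_B = 36.57 N·m.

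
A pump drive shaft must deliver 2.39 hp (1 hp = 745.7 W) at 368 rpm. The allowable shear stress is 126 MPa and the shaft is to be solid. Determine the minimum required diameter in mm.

ω = 2π·368/60 = 38.54 rad/s, so T = P/ω = 2.39×745.7 / 38.54 = 46.25 N·m.
For a solid shaft τ_max = 16T/(πd³), so d = (16T/(π τ_allow))^(1/3) = (16·46.25/(π·1.26×10^8))^(1/3) = 0.01232 m.

12.3 mm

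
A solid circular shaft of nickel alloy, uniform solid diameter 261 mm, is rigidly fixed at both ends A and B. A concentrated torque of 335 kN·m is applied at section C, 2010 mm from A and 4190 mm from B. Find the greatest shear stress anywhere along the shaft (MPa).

With uniform GJ and both ends fixed, compatibility θ_AC = θ_CB gives T_A·a = T_B·b, together with T_A + T_B = T₀.
T_A = T₀·b/(a+b) = 335000·4190/6200 = 226400 N·m; T_B = 108600 N·m.
τ in each portion: τ_AC = 6.49×10^7 Pa, τ_CB = 3.11×10^7 Pa; maximum is in AC.
τ_max = T_AC·r/J = 226400·0.131/4.56×10^-4 = 6.485×10^7 Pa.

64.9 MPa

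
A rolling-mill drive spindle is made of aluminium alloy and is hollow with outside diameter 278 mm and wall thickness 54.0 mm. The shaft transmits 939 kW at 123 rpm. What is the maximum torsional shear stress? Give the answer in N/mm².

ω = 2π·123/60 = 12.88 rad/s, so T = P/ω = 939×10³ / 12.88 = 72900 N·m.
J = π(d_o⁴ − d_i⁴)/32 = π(0.278⁴ − 0.170⁴)/32 = 5.044×10^-4 m⁴.
τ_max = T·r/J = 72900 × 0.139 / 5.044×10^-4 = 2.009×10^7 Pa.

20.1 N/mm²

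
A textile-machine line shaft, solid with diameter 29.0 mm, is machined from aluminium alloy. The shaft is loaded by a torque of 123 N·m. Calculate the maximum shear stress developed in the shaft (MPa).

J = πd⁴/32 = π(0.0290)⁴/32 = 6.944×10^-8 m⁴.
τ_max = T·r/J = 123.0 × 0.0145 / 6.944×10^-8 = 2.569×10^7 Pa.

25.7 MPa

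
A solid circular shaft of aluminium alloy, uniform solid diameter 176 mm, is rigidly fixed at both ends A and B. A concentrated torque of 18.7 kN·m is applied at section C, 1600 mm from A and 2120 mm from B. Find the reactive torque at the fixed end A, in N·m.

10700 N·m

With uniform GJ and both ends fixed, compatibility θ_AC = θ_CB gives T_A·a = T_B·b, together with T_A + T_B = T₀.
T_A = T₀·b/(a+b) = 18700·2120/3720 = 10660 N·m; T_B = 8043 N·m.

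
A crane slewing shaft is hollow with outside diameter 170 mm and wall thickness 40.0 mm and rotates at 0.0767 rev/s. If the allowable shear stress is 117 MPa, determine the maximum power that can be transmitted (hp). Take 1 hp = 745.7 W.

67.2 hp

J = π(d_o⁴ − d_i⁴)/32 = π(0.170⁴ − 0.0900⁴)/32 = 7.556×10^-5 m⁴.
T_max = τ_allow·J/r = 1.17×10^8 × 7.556×10^-5 / 0.0850 = 104000 N·m.
ω = 2π·0.0767 = 0.4819 rad/s, so P_max = T_max·ω = 5.012×10^4 W.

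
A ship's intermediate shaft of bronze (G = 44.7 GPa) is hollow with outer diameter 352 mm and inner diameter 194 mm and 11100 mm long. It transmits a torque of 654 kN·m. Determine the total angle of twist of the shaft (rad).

J = π(d_o⁴ − d_i⁴)/32 = π(0.352⁴ − 0.194⁴)/32 = 1.368×10^-3 m⁴.
θ = T·L/(G·J) = 654000 × 11.1 / (44.7×10⁹ × 1.368×10^-3) = 0.1187 rad.

0.119 rad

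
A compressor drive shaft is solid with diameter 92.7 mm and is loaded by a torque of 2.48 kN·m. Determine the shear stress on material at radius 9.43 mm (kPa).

J = πd⁴/32 = π(0.0927)⁴/32 = 7.250×10^-6 m⁴.
Shear stress varies linearly with radius: τ = T·r/J = 2480 × 0.00943 / 7.250×10^-6 = 3.226×10^6 Pa.

3230 kPa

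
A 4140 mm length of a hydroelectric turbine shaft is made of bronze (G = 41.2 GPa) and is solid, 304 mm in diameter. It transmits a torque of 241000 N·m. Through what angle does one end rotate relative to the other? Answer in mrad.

J = πd⁴/32 = π(0.304)⁴/32 = 8.385×10^-4 m⁴.
θ = T·L/(G·J) = 241000 × 4.14 / (41.2×10⁹ × 8.385×10^-4) = 0.02888 rad.

28.9 mrad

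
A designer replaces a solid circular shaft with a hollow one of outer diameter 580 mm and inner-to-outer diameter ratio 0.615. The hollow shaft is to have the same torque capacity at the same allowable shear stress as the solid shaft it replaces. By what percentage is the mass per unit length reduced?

31.1 %

Equal τ_max and T ⇒ the solid shaft needs d_s³ = d_o³(1−k⁴), so d_s = 580·(1−0.615⁴)^(1/3) = 550.9 mm.
Area ratio A_h/A_s = d_o²(1−k²)/d_s² = (1−k²)/(1−k⁴)^(2/3) = 0.6892.
Mass saving = 1 − 0.6892 = 31.1 %.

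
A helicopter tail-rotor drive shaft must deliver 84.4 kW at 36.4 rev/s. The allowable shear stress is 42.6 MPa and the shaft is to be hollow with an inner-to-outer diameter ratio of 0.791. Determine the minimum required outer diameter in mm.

ω = 2π·36.4 = 228.7 rad/s, so T = P/ω = 84.4×10³ / 228.7 = 369.0 N·m.
For a hollow shaft with d_i/d_o = 0.791: τ_max = 16T/(π d_o³ (1−k⁴)), so d_o = [16T/(π τ_allow (1−k⁴))]^(1/3) = [16·369.0/(π·4.26×10^7·0.6085)]^(1/3) = 0.04170 m.

41.7 mm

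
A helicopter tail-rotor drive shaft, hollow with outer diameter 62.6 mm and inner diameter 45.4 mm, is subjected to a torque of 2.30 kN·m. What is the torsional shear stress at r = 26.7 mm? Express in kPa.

56300 kPa

J = π(d_o⁴ − d_i⁴)/32 = π(0.0626⁴ − 0.0454⁴)/32 = 1.091×10^-6 m⁴.
Shear stress varies linearly with radius: τ = T·r/J = 2300 × 0.0267 / 1.091×10^-6 = 5.631×10^7 Pa.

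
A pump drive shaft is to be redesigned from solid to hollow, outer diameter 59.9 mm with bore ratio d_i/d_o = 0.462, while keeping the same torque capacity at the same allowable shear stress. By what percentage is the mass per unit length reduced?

18.9 %

Equal τ_max and T ⇒ the solid shaft needs d_s³ = d_o³(1−k⁴), so d_s = 59.9·(1−0.462⁴)^(1/3) = 58.98 mm.
Area ratio A_h/A_s = d_o²(1−k²)/d_s² = (1−k²)/(1−k⁴)^(2/3) = 0.8114.
Mass saving = 1 − 0.8114 = 18.9 %.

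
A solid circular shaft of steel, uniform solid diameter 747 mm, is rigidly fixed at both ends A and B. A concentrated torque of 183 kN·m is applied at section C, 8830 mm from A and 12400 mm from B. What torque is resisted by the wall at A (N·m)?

107000 N·m

With uniform GJ and both ends fixed, compatibility θ_AC = θ_CB gives T_A·a = T_B·b, together with T_A + T_B = T₀.
T_A = T₀·b/(a+b) = 183000·12400/21230 = 106900 N·m; T_B = 76110 N·m.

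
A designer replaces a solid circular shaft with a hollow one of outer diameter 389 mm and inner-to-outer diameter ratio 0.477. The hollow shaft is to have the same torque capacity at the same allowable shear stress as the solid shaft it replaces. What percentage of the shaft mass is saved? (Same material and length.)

Equal τ_max and T ⇒ the solid shaft needs d_s³ = d_o³(1−k⁴), so d_s = 389·(1−0.477⁴)^(1/3) = 382.2 mm.
Area ratio A_h/A_s = d_o²(1−k²)/d_s² = (1−k²)/(1−k⁴)^(2/3) = 0.8003.
Mass saving = 1 − 0.8003 = 20.0 %.

20.0 %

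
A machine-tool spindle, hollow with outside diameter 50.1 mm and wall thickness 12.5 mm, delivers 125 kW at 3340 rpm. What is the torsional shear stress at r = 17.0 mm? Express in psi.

1520 psi

ω = 2π·3340/60 = 349.8 rad/s, so T = P/ω = 125×10³ / 349.8 = 357.4 N·m.
J = π(d_o⁴ − d_i⁴)/32 = π(0.0501⁴ − 0.0251⁴)/32 = 5.795×10^-7 m⁴.
Shear stress varies linearly with radius: τ = T·r/J = 357.4 × 0.0170 / 5.795×10^-7 = 1.048×10^7 Pa.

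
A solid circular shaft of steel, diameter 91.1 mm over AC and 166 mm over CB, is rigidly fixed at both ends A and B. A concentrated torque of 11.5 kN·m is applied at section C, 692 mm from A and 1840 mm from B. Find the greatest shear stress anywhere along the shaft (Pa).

Compatibility: T_A·a/J_AC = T_B·b/J_CB with T_A + T_B = T₀.
J_AC = 6.76×10^-6 m⁴, J_CB = 7.45×10^-5 m⁴, so T_A = T₀·(J_AC/a)/((J_AC/a)+(J_CB/b)) = 2235 N·m, T_B = 9265 N·m.
τ in each portion: τ_AC = 1.51×10^7 Pa, τ_CB = 1.03×10^7 Pa; maximum is in AC.
τ_max = T_AC·r/J = 2235·0.0456/6.76×10^-6 = 1.505×10^7 Pa.

1.51e7 Pa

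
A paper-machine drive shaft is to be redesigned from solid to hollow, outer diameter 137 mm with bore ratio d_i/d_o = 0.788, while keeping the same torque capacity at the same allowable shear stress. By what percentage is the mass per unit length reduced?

47.6 %

Equal τ_max and T ⇒ the solid shaft needs d_s³ = d_o³(1−k⁴), so d_s = 137·(1−0.788⁴)^(1/3) = 116.5 mm.
Area ratio A_h/A_s = d_o²(1−k²)/d_s² = (1−k²)/(1−k⁴)^(2/3) = 0.5245.
Mass saving = 1 − 0.5245 = 47.6 %.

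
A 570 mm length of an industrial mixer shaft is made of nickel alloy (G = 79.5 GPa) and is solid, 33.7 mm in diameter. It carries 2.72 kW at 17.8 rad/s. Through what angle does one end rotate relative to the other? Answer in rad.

ω = 17.8 rad/s, so T = P/ω = 2.72×10³ / 17.80 = 152.8 N·m.
J = πd⁴/32 = π(0.0337)⁴/32 = 1.266×10^-7 m⁴.
θ = T·L/(G·J) = 152.8 × 0.570 / (79.5×10⁹ × 1.266×10^-7) = 8.652×10^-3 rad.

0.00865 rad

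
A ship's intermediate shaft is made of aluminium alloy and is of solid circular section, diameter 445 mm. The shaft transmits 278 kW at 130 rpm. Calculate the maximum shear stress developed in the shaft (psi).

171 psi

ω = 2π·130/60 = 13.61 rad/s, so T = P/ω = 278×10³ / 13.61 = 20420 N·m.
J = πd⁴/32 = π(0.445)⁴/32 = 3.850×10^-3 m⁴.
τ_max = T·r/J = 20420 × 0.223 / 3.850×10^-3 = 1.180×10^6 Pa.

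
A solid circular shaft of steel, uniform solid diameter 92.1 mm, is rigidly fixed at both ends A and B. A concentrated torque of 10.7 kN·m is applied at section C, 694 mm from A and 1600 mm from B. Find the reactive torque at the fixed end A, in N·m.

With uniform GJ and both ends fixed, compatibility θ_AC = θ_CB gives T_A·a = T_B·b, together with T_A + T_B = T₀.
T_A = T₀·b/(a+b) = 10700·1600/2294 = 7463 N·m; T_B = 3237 N·m.

7460 N·m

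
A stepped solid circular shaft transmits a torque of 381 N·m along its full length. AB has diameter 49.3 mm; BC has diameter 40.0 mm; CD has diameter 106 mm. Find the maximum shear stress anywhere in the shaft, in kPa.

30300 kPa

Under the same torque, τ_max = 16T/(πd³) is largest where d is smallest — segment BC (d = 40.0 mm).
τ_max = 16·381.0/(π·(0.0400)³) = 3.032×10^7 Pa.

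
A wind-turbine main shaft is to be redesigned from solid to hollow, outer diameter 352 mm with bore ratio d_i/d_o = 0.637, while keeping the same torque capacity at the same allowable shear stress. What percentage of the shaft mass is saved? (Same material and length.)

33.0 %

Equal τ_max and T ⇒ the solid shaft needs d_s³ = d_o³(1−k⁴), so d_s = 352·(1−0.637⁴)^(1/3) = 331.5 mm.
Area ratio A_h/A_s = d_o²(1−k²)/d_s² = (1−k²)/(1−k⁴)^(2/3) = 0.6700.
Mass saving = 1 − 0.6700 = 33.0 %.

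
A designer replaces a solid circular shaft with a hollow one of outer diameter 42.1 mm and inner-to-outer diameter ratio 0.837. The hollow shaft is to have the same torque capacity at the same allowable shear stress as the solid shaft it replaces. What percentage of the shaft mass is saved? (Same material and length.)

53.0 %

Equal τ_max and T ⇒ the solid shaft needs d_s³ = d_o³(1−k⁴), so d_s = 42.1·(1−0.837⁴)^(1/3) = 33.62 mm.
Area ratio A_h/A_s = d_o²(1−k²)/d_s² = (1−k²)/(1−k⁴)^(2/3) = 0.4696.
Mass saving = 1 − 0.4696 = 53.0 %.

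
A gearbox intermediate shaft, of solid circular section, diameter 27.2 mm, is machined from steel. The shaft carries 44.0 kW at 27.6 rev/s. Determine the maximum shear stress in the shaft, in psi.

ω = 2π·27.6 = 173.4 rad/s, so T = P/ω = 44.0×10³ / 173.4 = 253.7 N·m.
J = πd⁴/32 = π(0.0272)⁴/32 = 5.374×10^-8 m⁴.
τ_max = T·r/J = 253.7 × 0.0136 / 5.374×10^-8 = 6.421×10^7 Pa.

9310 psi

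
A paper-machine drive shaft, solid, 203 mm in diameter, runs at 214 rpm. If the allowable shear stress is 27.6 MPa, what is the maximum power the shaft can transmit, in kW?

1020 kW

J = πd⁴/32 = π(0.203)⁴/32 = 1.667×10^-4 m⁴.
T_max = τ_allow·J/r = 2.76×10^7 × 1.667×10^-4 / 0.102 = 45330 N·m.
ω = 2π·214/60 = 22.41 rad/s, so P_max = T_max·ω = 1.016×10^6 W.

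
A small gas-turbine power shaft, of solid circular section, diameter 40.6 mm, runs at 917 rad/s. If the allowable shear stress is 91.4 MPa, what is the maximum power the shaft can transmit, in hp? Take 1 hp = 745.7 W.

J = πd⁴/32 = π(0.0406)⁴/32 = 2.667×10^-7 m⁴.
T_max = τ_allow·J/r = 9.14×10^7 × 2.667×10^-7 / 0.0203 = 1201 N·m.
ω = 917 rad/s, so P_max = T_max·ω = 1.101×10^6 W.

1480 hp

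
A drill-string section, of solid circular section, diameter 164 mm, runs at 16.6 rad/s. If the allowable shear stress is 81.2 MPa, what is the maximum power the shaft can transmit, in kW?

J = πd⁴/32 = π(0.164)⁴/32 = 7.102×10^-5 m⁴.
T_max = τ_allow·J/r = 8.12×10^7 × 7.102×10^-5 / 0.0820 = 70330 N·m.
ω = 16.6 rad/s, so P_max = T_max·ω = 1.167×10^6 W.

1170 kW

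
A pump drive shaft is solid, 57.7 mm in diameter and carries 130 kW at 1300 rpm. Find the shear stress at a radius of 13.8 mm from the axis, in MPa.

12.1 MPa

ω = 2π·1300/60 = 136.1 rad/s, so T = P/ω = 130×10³ / 136.1 = 954.9 N·m.
J = πd⁴/32 = π(0.0577)⁴/32 = 1.088×10^-6 m⁴.
Shear stress varies linearly with radius: τ = T·r/J = 954.9 × 0.0138 / 1.088×10^-6 = 1.211×10^7 Pa.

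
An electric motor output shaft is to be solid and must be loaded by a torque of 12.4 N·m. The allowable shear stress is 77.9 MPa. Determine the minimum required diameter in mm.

For a solid shaft τ_max = 16T/(πd³), so d = (16T/(π τ_allow))^(1/3) = (16·12.40/(π·7.79×10^7))^(1/3) = 0.009324 m.

9.32 mm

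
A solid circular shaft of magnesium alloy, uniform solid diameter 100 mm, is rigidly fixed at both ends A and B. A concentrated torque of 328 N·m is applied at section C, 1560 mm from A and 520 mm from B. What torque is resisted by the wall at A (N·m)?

82.0 N·m

With uniform GJ and both ends fixed, compatibility θ_AC = θ_CB gives T_A·a = T_B·b, together with T_A + T_B = T₀.
T_A = T₀·b/(a+b) = 328.0·520/2080 = 82.00 N·m; T_B = 246.0 N·m.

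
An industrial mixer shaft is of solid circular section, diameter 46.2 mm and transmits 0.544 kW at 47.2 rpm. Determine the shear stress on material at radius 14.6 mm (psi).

ω = 2π·47.2/60 = 4.943 rad/s, so T = P/ω = 0.544×10³ / 4.943 = 110.1 N·m.
J = πd⁴/32 = π(0.0462)⁴/32 = 4.473×10^-7 m⁴.
Shear stress varies linearly with radius: τ = T·r/J = 110.1 × 0.0146 / 4.473×10^-7 = 3.593×10^6 Pa.

521 psi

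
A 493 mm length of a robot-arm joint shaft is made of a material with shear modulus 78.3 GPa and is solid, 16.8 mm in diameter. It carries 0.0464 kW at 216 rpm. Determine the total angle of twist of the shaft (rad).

0.00165 rad

ω = 2π·216/60 = 22.62 rad/s, so T = P/ω = 0.0464×10³ / 22.62 = 2.051 N·m.
J = πd⁴/32 = π(0.0168)⁴/32 = 7.821×10^-9 m⁴.
θ = T·L/(G·J) = 2.051 × 0.493 / (78.3×10⁹ × 7.821×10^-9) = 1.652×10^-3 rad.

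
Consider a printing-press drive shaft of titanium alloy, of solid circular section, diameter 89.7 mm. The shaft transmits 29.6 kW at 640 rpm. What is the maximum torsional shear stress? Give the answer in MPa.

3.12 MPa

ω = 2π·640/60 = 67.02 rad/s, so T = P/ω = 29.6×10³ / 67.02 = 441.7 N·m.
J = πd⁴/32 = π(0.0897)⁴/32 = 6.356×10^-6 m⁴.
τ_max = T·r/J = 441.7 × 0.0449 / 6.356×10^-6 = 3.117×10^6 Pa.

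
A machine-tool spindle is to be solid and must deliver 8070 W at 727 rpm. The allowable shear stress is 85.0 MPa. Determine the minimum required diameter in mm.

18.5 mm

ω = 2π·727/60 = 76.13 rad/s, so T = P/ω = 8070 / 76.13 = 106.0 N·m.
For a solid shaft τ_max = 16T/(πd³), so d = (16T/(π τ_allow))^(1/3) = (16·106.0/(π·8.50×10^7))^(1/3) = 0.01852 m.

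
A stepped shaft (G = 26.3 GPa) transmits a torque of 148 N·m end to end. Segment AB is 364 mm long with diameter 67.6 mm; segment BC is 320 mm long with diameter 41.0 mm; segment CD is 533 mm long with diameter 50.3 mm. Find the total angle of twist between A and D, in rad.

J_AB = π(0.0676)⁴/32 = 2.05×10^-6 m⁴; J_BC = π(0.0410)⁴/32 = 2.77×10^-7 m⁴; J_CD = π(0.0503)⁴/32 = 6.28×10^-7 m⁴.
θ = (T/G)·Σ L_i/J_i = (148.0/26.3×10⁹)·(0.364/2.05×10^-6 + 0.320/2.77×10^-7 + 0.533/6.28×10^-7) = 0.01226 rad.

0.0123 rad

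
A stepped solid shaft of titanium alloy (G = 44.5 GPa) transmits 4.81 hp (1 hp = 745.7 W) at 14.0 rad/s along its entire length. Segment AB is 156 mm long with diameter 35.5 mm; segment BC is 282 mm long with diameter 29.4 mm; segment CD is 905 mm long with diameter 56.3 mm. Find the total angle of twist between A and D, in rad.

0.0332 rad

ω = 14.0 rad/s, so T = P/ω = 4.81×745.7 / 14.00 = 256.2 N·m.
J_AB = π(0.0355)⁴/32 = 1.56×10^-7 m⁴; J_BC = π(0.0294)⁴/32 = 7.33×10^-8 m⁴; J_CD = π(0.0563)⁴/32 = 9.86×10^-7 m⁴.
θ = (T/G)·Σ L_i/J_i = (256.2/44.5×10⁹)·(0.156/1.56×10^-7 + 0.282/7.33×10^-8 + 0.905/9.86×10^-7) = 0.03318 rad.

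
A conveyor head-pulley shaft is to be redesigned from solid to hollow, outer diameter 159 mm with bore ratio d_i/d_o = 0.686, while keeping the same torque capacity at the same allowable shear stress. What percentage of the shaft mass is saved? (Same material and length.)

Equal τ_max and T ⇒ the solid shaft needs d_s³ = d_o³(1−k⁴), so d_s = 159·(1−0.686⁴)^(1/3) = 146.3 mm.
Area ratio A_h/A_s = d_o²(1−k²)/d_s² = (1−k²)/(1−k⁴)^(2/3) = 0.6256.
Mass saving = 1 − 0.6256 = 37.4 %.

37.4 %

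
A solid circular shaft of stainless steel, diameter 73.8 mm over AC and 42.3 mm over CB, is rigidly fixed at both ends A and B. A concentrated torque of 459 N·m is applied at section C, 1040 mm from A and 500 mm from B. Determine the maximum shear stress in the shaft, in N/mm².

Compatibility: T_A·a/J_AC = T_B·b/J_CB with T_A + T_B = T₀.
J_AC = 2.91×10^-6 m⁴, J_CB = 3.14×10^-7 m⁴, so T_A = T₀·(J_AC/a)/((J_AC/a)+(J_CB/b)) = 374.8 N·m, T_B = 84.15 N·m.
τ in each portion: τ_AC = 4.75×10^6 Pa, τ_CB = 5.66×10^6 Pa; maximum is in CB.
τ_max = T_CB·r/J = 84.15·0.0211/3.14×10^-7 = 5.662×10^6 Pa.

5.66 N/mm²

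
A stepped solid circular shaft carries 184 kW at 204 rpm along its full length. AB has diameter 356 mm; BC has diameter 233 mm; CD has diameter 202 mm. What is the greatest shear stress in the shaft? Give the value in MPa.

5.32 MPa

ω = 2π·204/60 = 21.36 rad/s, so T = P/ω = 184×10³ / 21.36 = 8613 N·m.
Under the same torque, τ_max = 16T/(πd³) is largest where d is smallest — segment CD (d = 202 mm).
τ_max = 16·8613/(π·(0.202)³) = 5.322×10^6 Pa.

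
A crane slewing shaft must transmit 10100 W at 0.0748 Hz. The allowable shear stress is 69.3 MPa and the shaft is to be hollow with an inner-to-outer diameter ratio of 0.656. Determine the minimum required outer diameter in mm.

125 mm

ω = 2π·0.0748 = 0.4700 rad/s, so T = P/ω = 10100 / 0.4700 = 21490 N·m.
For a hollow shaft with d_i/d_o = 0.656: τ_max = 16T/(π d_o³ (1−k⁴)), so d_o = [16T/(π τ_allow (1−k⁴))]^(1/3) = [16·21490/(π·6.93×10^7·0.8148)]^(1/3) = 0.1247 m.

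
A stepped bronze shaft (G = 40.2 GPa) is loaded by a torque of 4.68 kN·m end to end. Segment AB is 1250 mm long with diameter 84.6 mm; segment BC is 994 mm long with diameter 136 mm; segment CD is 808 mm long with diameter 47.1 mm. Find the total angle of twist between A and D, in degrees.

13.0°

J_AB = π(0.0846)⁴/32 = 5.03×10^-6 m⁴; J_BC = π(0.136)⁴/32 = 3.36×10^-5 m⁴; J_CD = π(0.0471)⁴/32 = 4.83×10^-7 m⁴.
θ = (T/G)·Σ L_i/J_i = (4680/40.2×10⁹)·(1.25/5.03×10^-6 + 0.994/3.36×10^-5 + 0.808/4.83×10^-7) = 0.2271 rad.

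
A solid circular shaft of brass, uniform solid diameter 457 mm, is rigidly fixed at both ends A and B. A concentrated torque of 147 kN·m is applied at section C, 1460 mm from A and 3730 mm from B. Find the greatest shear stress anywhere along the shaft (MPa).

With uniform GJ and both ends fixed, compatibility θ_AC = θ_CB gives T_A·a = T_B·b, together with T_A + T_B = T₀.
T_A = T₀·b/(a+b) = 147000·3730/5190 = 105600 N·m; T_B = 41350 N·m.
τ in each portion: τ_AC = 5.64×10^6 Pa, τ_CB = 2.21×10^6 Pa; maximum is in AC.
τ_max = T_AC·r/J = 105600·0.229/4.28×10^-3 = 5.637×10^6 Pa.

5.64 MPa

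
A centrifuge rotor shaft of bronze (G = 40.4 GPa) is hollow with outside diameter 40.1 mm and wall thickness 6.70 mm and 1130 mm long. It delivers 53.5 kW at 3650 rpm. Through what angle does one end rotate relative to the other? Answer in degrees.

ω = 2π·3650/60 = 382.2 rad/s, so T = P/ω = 53.5×10³ / 382.2 = 140.0 N·m.
J = π(d_o⁴ − d_i⁴)/32 = π(0.0401⁴ − 0.0267⁴)/32 = 2.040×10^-7 m⁴.
θ = T·L/(G·J) = 140.0 × 1.13 / (40.4×10⁹ × 2.040×10^-7) = 0.01920 rad.

1.10°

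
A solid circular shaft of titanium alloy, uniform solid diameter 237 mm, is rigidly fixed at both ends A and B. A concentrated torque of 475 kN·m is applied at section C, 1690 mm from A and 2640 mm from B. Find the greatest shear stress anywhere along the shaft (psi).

With uniform GJ and both ends fixed, compatibility θ_AC = θ_CB gives T_A·a = T_B·b, together with T_A + T_B = T₀.
T_A = T₀·b/(a+b) = 475000·2640/4330 = 289600 N·m; T_B = 185400 N·m.
τ in each portion: τ_AC = 1.11×10^8 Pa, τ_CB = 7.09×10^7 Pa; maximum is in AC.
τ_max = T_AC·r/J = 289600·0.118/3.10×10^-4 = 1.108×10^8 Pa.

16100 psi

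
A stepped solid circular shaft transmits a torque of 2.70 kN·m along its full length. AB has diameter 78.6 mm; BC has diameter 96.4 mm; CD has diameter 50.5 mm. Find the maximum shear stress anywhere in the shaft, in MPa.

107 MPa

Under the same torque, τ_max = 16T/(πd³) is largest where d is smallest — segment CD (d = 50.5 mm).
τ_max = 16·2700/(π·(0.0505)³) = 1.068×10^8 Pa.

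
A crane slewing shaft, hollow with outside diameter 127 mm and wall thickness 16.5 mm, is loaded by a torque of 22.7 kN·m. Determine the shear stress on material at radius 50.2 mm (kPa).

63800 kPa

J = π(d_o⁴ − d_i⁴)/32 = π(0.127⁴ − 0.0940⁴)/32 = 1.787×10^-5 m⁴.
Shear stress varies linearly with radius: τ = T·r/J = 22700 × 0.0502 / 1.787×10^-5 = 6.375×10^7 Pa.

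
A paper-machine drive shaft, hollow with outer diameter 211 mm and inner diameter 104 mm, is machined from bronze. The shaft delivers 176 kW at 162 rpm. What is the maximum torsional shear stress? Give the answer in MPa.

5.98 MPa

ω = 2π·162/60 = 16.96 rad/s, so T = P/ω = 176×10³ / 16.96 = 10370 N·m.
J = π(d_o⁴ − d_i⁴)/32 = π(0.211⁴ − 0.104⁴)/32 = 1.831×10^-4 m⁴.
τ_max = T·r/J = 10370 × 0.105 / 1.831×10^-4 = 5.977×10^6 Pa.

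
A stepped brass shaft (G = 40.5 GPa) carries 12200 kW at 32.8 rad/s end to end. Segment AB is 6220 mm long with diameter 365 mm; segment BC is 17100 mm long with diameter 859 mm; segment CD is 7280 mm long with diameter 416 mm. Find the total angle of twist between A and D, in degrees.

3.35°

ω = 32.8 rad/s, so T = P/ω = 12200×10³ / 32.80 = 372000 N·m.
J_AB = π(0.365)⁴/32 = 1.74×10^-3 m⁴; J_BC = π(0.859)⁴/32 = 0.0535 m⁴; J_CD = π(0.416)⁴/32 = 2.94×10^-3 m⁴.
θ = (T/G)·Σ L_i/J_i = (372000/40.5×10⁹)·(6.22/1.74×10^-3 + 17.1/0.0535 + 7.28/2.94×10^-3) = 0.05846 rad.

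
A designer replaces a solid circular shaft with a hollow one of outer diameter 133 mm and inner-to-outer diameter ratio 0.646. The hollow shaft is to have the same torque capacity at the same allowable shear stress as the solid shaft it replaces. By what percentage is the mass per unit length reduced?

Equal τ_max and T ⇒ the solid shaft needs d_s³ = d_o³(1−k⁴), so d_s = 133·(1−0.646⁴)^(1/3) = 124.8 mm.
Area ratio A_h/A_s = d_o²(1−k²)/d_s² = (1−k²)/(1−k⁴)^(2/3) = 0.6620.
Mass saving = 1 − 0.6620 = 33.8 %.

33.8 %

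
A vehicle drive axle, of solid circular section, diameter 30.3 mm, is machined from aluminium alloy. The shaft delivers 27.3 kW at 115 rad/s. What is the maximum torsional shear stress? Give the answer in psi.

6300 psi

ω = 115 rad/s, so T = P/ω = 27.3×10³ / 115.0 = 237.4 N·m.
J = πd⁴/32 = π(0.0303)⁴/32 = 8.275×10^-8 m⁴.
τ_max = T·r/J = 237.4 × 0.0152 / 8.275×10^-8 = 4.346×10^7 Pa.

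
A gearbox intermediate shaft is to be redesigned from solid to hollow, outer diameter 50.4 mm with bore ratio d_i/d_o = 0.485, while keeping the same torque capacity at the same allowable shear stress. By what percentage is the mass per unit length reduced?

Equal τ_max and T ⇒ the solid shaft needs d_s³ = d_o³(1−k⁴), so d_s = 50.4·(1−0.485⁴)^(1/3) = 49.45 mm.
Area ratio A_h/A_s = d_o²(1−k²)/d_s² = (1−k²)/(1−k⁴)^(2/3) = 0.7944.
Mass saving = 1 − 0.7944 = 20.6 %.

20.6 %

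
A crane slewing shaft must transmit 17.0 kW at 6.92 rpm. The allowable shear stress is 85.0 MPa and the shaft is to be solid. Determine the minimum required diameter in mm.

112 mm

ω = 2π·6.92/60 = 0.7247 rad/s, so T = P/ω = 17.0×10³ / 0.7247 = 23460 N·m.
For a solid shaft τ_max = 16T/(πd³), so d = (16T/(π τ_allow))^(1/3) = (16·23460/(π·8.50×10^7))^(1/3) = 0.1120 m.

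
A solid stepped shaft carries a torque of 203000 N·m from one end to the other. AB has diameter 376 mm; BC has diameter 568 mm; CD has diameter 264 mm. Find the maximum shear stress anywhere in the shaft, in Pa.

5.62e7 Pa

Under the same torque, τ_max = 16T/(πd³) is largest where d is smallest — segment CD (d = 264 mm).
τ_max = 16·203000/(π·(0.264)³) = 5.619×10^7 Pa.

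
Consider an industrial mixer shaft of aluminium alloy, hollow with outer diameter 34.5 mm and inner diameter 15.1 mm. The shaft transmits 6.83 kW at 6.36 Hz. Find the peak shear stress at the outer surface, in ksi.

ω = 2π·6.36 = 39.96 rad/s, so T = P/ω = 6.83×10³ / 39.96 = 170.9 N·m.
J = π(d_o⁴ − d_i⁴)/32 = π(0.0345⁴ − 0.0151⁴)/32 = 1.340×10^-7 m⁴.
τ_max = T·r/J = 170.9 × 0.0173 / 1.340×10^-7 = 2.201×10^7 Pa.

3.19 ksi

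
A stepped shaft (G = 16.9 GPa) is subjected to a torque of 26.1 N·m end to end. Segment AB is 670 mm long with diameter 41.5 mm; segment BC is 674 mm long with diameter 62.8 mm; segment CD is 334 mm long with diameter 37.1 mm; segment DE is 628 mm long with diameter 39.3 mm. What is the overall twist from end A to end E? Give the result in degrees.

0.639°

J_AB = π(0.0415)⁴/32 = 2.91×10^-7 m⁴; J_BC = π(0.0628)⁴/32 = 1.53×10^-6 m⁴; J_CD = π(0.0371)⁴/32 = 1.86×10^-7 m⁴; J_DE = π(0.0393)⁴/32 = 2.34×10^-7 m⁴.
θ = (T/G)·Σ L_i/J_i = (26.10/16.9×10⁹)·(0.670/2.91×10^-7 + 0.674/1.53×10^-6 + 0.334/1.86×10^-7 + 0.628/2.34×10^-7) = 0.01115 rad.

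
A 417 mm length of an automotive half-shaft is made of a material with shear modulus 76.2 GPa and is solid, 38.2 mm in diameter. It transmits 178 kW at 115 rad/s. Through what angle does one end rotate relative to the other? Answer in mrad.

40.5 mrad

ω = 115 rad/s, so T = P/ω = 178×10³ / 115.0 = 1548 N·m.
J = πd⁴/32 = π(0.0382)⁴/32 = 2.091×10^-7 m⁴.
θ = T·L/(G·J) = 1548 × 0.417 / (76.2×10⁹ × 2.091×10^-7) = 0.04052 rad.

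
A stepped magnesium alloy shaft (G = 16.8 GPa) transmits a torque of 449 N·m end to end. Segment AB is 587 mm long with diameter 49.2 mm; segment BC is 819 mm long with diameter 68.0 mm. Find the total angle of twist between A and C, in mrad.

J_AB = π(0.0492)⁴/32 = 5.75×10^-7 m⁴; J_BC = π(0.0680)⁴/32 = 2.10×10^-6 m⁴.
θ = (T/G)·Σ L_i/J_i = (449.0/16.8×10⁹)·(0.587/5.75×10^-7 + 0.819/2.10×10^-6) = 0.03770 rad.

37.7 mrad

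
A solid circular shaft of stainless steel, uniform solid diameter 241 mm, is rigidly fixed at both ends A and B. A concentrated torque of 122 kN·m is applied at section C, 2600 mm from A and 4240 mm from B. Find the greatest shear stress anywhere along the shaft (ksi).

3.99 ksi

With uniform GJ and both ends fixed, compatibility θ_AC = θ_CB gives T_A·a = T_B·b, together with T_A + T_B = T₀.
T_A = T₀·b/(a+b) = 122000·4240/6840 = 75630 N·m; T_B = 46370 N·m.
τ in each portion: τ_AC = 2.75×10^7 Pa, τ_CB = 1.69×10^7 Pa; maximum is in AC.
τ_max = T_AC·r/J = 75630·0.120/3.31×10^-4 = 2.752×10^7 Pa.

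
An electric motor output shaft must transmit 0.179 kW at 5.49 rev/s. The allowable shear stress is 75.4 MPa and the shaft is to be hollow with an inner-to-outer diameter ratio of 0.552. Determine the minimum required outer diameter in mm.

7.28 mm

ω = 2π·5.49 = 34.49 rad/s, so T = P/ω = 0.179×10³ / 34.49 = 5.189 N·m.
For a hollow shaft with d_i/d_o = 0.552: τ_max = 16T/(π d_o³ (1−k⁴)), so d_o = [16T/(π τ_allow (1−k⁴))]^(1/3) = [16·5.189/(π·7.54×10^7·0.9072)]^(1/3) = 0.007283 m.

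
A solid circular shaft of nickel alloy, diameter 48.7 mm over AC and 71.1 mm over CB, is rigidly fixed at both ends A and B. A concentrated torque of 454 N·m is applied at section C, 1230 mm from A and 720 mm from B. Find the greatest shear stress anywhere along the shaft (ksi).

Compatibility: T_A·a/J_AC = T_B·b/J_CB with T_A + T_B = T₀.
J_AC = 5.52×10^-7 m⁴, J_CB = 2.51×10^-6 m⁴, so T_A = T₀·(J_AC/a)/((J_AC/a)+(J_CB/b)) = 51.82 N·m, T_B = 402.2 N·m.
τ in each portion: τ_AC = 2.28×10^6 Pa, τ_CB = 5.70×10^6 Pa; maximum is in CB.
τ_max = T_CB·r/J = 402.2·0.0355/2.51×10^-6 = 5.699×10^6 Pa.

0.827 ksi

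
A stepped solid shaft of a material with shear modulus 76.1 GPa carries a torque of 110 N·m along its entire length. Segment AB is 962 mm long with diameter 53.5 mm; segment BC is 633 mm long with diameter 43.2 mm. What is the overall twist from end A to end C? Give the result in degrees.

0.252°

J_AB = π(0.0535)⁴/32 = 8.04×10^-7 m⁴; J_BC = π(0.0432)⁴/32 = 3.42×10^-7 m⁴.
θ = (T/G)·Σ L_i/J_i = (110.0/76.1×10⁹)·(0.962/8.04×10^-7 + 0.633/3.42×10^-7) = 4.405×10^-3 rad.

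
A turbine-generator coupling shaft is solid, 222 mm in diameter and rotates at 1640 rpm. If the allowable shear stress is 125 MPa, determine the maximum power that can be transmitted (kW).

46100 kW

J = πd⁴/32 = π(0.222)⁴/32 = 2.385×10^-4 m⁴.
T_max = τ_allow·J/r = 1.25×10^8 × 2.385×10^-4 / 0.111 = 268500 N·m.
ω = 2π·1640/60 = 171.7 rad/s, so P_max = T_max·ω = 4.612×10^7 W.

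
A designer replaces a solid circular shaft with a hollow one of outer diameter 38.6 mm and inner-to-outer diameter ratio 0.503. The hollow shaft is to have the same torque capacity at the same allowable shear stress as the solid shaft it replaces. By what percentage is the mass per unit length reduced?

21.9 %

Equal τ_max and T ⇒ the solid shaft needs d_s³ = d_o³(1−k⁴), so d_s = 38.6·(1−0.503⁴)^(1/3) = 37.76 mm.
Area ratio A_h/A_s = d_o²(1−k²)/d_s² = (1−k²)/(1−k⁴)^(2/3) = 0.7807.
Mass saving = 1 − 0.7807 = 21.9 %.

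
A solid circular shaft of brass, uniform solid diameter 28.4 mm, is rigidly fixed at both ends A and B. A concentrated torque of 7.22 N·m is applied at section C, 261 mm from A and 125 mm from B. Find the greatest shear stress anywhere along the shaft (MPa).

1.09 MPa

With uniform GJ and both ends fixed, compatibility θ_AC = θ_CB gives T_A·a = T_B·b, together with T_A + T_B = T₀.
T_A = T₀·b/(a+b) = 7.220·125/386.0 = 2.338 N·m; T_B = 4.882 N·m.
τ in each portion: τ_AC = 5.20×10^5 Pa, τ_CB = 1.09×10^6 Pa; maximum is in CB.
τ_max = T_CB·r/J = 4.882·0.0142/6.39×10^-8 = 1.085×10^6 Pa.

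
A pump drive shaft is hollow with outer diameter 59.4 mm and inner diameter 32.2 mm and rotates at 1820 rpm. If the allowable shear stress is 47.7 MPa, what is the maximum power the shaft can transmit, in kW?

J = π(d_o⁴ − d_i⁴)/32 = π(0.0594⁴ − 0.0322⁴)/32 = 1.117×10^-6 m⁴.
T_max = τ_allow·J/r = 4.77×10^7 × 1.117×10^-6 / 0.0297 = 1793 N·m.
ω = 2π·1820/60 = 190.6 rad/s, so P_max = T_max·ω = 3.418×10^5 W.

342 kW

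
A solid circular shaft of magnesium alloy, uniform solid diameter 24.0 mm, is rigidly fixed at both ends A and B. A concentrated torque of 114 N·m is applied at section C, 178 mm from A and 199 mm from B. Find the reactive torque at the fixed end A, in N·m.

With uniform GJ and both ends fixed, compatibility θ_AC = θ_CB gives T_A·a = T_B·b, together with T_A + T_B = T₀.
T_A = T₀·b/(a+b) = 114.0·199/377.0 = 60.18 N·m; T_B = 53.82 N·m.

60.2 N·m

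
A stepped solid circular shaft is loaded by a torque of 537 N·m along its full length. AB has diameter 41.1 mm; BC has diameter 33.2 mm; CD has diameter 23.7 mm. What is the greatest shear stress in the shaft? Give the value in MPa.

205 MPa

Under the same torque, τ_max = 16T/(πd³) is largest where d is smallest — segment CD (d = 23.7 mm).
τ_max = 16·537.0/(π·(0.0237)³) = 2.054×10^8 Pa.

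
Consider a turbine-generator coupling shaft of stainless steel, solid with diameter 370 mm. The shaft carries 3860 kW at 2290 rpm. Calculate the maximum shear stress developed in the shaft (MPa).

ω = 2π·2290/60 = 239.8 rad/s, so T = P/ω = 3860×10³ / 239.8 = 16100 N·m.
J = πd⁴/32 = π(0.370)⁴/32 = 1.840×10^-3 m⁴.
τ_max = T·r/J = 16100 × 0.185 / 1.840×10^-3 = 1.618×10^6 Pa.

1.62 MPa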